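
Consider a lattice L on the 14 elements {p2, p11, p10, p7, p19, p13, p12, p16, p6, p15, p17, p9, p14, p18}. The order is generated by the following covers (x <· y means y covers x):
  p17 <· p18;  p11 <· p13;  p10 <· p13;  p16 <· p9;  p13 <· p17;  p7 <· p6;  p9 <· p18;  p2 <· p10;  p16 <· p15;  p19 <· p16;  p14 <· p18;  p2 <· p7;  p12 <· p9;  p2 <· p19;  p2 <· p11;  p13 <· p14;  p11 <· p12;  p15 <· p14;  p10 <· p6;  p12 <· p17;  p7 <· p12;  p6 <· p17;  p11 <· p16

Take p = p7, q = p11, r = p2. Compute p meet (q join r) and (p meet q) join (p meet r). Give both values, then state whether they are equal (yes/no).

p2; p2; yes

q join r = p11, so p meet (q join r) = p7 meet p11 = p2.
p meet q = p2 and p meet r = p2, so (p meet q) join (p meet r) = p2 join p2 = p2.
Equal: yes.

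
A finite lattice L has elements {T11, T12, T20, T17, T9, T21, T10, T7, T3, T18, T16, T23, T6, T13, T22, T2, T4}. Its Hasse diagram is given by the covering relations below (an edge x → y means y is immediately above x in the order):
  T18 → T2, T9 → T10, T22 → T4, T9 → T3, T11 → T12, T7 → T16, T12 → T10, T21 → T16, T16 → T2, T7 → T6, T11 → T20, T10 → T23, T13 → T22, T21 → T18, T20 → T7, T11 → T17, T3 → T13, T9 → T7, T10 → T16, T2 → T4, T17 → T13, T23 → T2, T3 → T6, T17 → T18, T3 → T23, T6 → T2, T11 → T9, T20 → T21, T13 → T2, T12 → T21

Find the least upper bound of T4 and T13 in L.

T4

Common upper bounds of {T4, T13}: T4.
The least among these is T4.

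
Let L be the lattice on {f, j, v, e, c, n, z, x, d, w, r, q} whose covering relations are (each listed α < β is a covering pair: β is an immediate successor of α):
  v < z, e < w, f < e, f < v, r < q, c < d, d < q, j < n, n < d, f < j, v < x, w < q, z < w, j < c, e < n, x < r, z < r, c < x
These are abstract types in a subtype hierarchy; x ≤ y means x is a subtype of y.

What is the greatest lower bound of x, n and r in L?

Common lower bounds of {x, n, r}: f, j.
The greatest among these is j.

j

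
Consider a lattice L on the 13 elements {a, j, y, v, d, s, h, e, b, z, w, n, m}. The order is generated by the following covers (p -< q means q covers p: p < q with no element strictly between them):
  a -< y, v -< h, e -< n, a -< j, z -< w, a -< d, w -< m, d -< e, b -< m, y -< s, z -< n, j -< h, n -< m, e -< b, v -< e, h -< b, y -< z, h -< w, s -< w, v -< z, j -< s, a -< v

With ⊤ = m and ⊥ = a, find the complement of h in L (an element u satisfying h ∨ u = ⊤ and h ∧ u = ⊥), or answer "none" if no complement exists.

none

For every candidate u, either h ∨ u ≠ m or h ∧ u ≠ a; no complement exists.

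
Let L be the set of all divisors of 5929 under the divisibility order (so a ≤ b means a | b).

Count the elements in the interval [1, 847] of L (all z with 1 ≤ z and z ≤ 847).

The interval [1, 847] = {1, 11, 121, 7, 77, 847}, which has 6 elements.

6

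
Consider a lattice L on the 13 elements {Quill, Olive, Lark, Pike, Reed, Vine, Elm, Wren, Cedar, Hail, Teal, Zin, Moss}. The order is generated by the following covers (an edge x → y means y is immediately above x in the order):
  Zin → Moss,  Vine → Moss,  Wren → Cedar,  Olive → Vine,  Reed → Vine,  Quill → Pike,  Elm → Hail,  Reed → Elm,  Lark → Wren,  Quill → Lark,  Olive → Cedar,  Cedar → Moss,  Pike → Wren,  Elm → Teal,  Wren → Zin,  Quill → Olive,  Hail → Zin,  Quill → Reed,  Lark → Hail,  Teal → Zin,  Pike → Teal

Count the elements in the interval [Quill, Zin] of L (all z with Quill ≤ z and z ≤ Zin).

The interval [Quill, Zin] = {Elm, Hail, Lark, Pike, Quill, Reed, Teal, Wren, Zin}, which has 9 elements.

9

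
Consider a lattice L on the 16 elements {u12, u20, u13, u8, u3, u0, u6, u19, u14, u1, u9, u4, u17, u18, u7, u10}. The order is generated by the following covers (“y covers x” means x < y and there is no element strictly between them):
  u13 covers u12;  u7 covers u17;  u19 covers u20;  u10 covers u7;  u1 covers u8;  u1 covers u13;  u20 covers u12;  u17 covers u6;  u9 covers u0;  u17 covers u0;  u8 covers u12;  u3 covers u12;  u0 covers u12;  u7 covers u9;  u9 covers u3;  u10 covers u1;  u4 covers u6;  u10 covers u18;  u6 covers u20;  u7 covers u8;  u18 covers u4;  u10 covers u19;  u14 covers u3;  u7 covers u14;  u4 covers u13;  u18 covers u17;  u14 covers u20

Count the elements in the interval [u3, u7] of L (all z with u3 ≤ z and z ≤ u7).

The interval [u3, u7] = {u14, u3, u7, u9}, which has 4 elements.

4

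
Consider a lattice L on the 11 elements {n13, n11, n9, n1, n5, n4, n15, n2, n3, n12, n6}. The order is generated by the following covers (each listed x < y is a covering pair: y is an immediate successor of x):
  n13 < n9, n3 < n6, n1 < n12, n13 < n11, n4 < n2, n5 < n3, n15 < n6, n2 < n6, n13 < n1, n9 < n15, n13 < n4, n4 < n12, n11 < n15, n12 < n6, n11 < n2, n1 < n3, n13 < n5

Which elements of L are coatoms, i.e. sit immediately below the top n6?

n12, n15, n2, n3

The coatoms are exactly the elements covered by n6: n12, n15, n2, n3.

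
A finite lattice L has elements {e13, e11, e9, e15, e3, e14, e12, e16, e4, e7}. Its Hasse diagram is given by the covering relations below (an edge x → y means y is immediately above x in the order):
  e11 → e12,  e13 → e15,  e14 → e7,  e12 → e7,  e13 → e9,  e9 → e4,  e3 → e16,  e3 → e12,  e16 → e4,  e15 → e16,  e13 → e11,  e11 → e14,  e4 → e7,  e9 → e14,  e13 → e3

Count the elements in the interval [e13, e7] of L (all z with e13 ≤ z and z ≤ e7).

The interval [e13, e7] = {e11, e12, e13, e14, e15, e16, e3, e4, e7, e9}, which has 10 elements.

10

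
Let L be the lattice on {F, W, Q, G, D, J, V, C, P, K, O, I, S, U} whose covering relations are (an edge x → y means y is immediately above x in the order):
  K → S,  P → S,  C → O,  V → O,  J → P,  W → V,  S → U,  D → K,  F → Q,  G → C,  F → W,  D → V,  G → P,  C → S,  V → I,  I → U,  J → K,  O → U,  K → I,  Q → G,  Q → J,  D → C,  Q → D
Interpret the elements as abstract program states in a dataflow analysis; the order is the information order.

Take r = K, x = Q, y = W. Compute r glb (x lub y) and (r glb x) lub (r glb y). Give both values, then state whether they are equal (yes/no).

x lub y = V, so r glb (x lub y) = K glb V = D.
r glb x = Q and r glb y = F, so (r glb x) lub (r glb y) = Q lub F = Q.
Equal: no.

D; Q; no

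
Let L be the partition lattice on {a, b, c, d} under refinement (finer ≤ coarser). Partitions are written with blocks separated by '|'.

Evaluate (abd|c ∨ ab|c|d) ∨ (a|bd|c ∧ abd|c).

abd|c ∨ ab|c|d = abd|c
a|bd|c ∧ abd|c = a|bd|c
abd|c ∨ a|bd|c = abd|c

abd|c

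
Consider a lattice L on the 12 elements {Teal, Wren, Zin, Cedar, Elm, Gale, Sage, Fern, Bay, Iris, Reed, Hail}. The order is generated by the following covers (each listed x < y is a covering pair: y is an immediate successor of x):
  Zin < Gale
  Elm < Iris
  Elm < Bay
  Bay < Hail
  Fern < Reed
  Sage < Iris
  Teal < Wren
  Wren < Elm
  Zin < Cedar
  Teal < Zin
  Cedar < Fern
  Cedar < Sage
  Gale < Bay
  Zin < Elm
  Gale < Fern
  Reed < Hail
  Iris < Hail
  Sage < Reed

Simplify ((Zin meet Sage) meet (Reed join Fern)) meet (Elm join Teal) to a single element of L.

Zin

Zin ∧ Sage = Zin
Reed ∨ Fern = Reed
Zin ∧ Reed = Zin
Elm ∨ Teal = Elm
Zin ∧ Elm = Zin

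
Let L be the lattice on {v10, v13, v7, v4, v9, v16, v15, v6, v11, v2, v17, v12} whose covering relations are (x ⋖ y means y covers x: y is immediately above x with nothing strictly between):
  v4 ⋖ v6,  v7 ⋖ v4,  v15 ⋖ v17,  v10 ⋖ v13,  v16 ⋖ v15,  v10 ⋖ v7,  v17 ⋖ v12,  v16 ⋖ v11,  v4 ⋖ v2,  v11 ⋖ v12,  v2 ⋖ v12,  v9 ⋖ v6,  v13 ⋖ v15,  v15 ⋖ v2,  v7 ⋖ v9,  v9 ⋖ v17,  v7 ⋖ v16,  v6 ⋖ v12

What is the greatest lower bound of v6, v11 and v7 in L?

v7

Common lower bounds of {v6, v11, v7}: v10, v7.
The greatest among these is v7.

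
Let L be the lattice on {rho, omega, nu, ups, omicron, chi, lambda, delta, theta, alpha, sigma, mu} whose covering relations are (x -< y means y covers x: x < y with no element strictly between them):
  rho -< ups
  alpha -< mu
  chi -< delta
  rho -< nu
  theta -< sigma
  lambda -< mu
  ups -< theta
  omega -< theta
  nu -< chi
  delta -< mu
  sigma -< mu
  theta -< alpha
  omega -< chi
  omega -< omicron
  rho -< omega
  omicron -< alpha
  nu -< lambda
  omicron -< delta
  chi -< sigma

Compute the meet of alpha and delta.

Common lower bounds of {alpha, delta}: omega, omicron, rho.
The greatest among these is omicron.

omicron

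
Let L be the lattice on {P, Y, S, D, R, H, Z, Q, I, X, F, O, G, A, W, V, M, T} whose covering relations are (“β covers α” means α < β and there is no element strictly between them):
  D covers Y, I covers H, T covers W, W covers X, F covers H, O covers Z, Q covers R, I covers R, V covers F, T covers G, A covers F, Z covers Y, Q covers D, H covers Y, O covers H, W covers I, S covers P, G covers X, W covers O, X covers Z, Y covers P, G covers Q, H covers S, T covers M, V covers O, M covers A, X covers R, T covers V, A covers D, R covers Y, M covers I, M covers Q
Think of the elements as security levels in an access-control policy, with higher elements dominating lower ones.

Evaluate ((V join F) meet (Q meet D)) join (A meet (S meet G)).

V ∨ F = V
Q ∧ D = D
V ∧ D = Y
S ∧ G = P
A ∧ P = P
Y ∨ P = Y

Y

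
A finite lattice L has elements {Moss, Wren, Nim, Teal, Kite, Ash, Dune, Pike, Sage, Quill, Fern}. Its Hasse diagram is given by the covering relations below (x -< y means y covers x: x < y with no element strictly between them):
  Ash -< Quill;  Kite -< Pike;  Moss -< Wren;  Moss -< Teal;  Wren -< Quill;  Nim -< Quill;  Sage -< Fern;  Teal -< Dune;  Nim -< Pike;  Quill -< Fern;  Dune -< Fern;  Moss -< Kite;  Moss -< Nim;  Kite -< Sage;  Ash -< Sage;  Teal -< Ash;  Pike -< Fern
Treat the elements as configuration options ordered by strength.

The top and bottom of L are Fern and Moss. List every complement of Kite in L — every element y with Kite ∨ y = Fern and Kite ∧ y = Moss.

Need y with Kite ∨ y = Fern and Kite ∧ y = Moss.
Checking each element gives: Dune, Quill, Wren.

Dune, Quill, Wren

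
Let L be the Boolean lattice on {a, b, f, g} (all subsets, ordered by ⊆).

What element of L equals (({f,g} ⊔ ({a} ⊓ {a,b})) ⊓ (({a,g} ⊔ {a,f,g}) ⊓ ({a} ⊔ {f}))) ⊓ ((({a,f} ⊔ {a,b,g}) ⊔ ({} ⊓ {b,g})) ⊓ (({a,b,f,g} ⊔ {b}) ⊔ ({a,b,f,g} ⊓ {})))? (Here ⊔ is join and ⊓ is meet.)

{a} ∧ {a,b} = {a}
{f,g} ∨ {a} = {a,f,g}
{a,g} ∨ {a,f,g} = {a,f,g}
{a} ∨ {f} = {a,f}
{a,f,g} ∧ {a,f} = {a,f}
{a,f,g} ∧ {a,f} = {a,f}
{a,f} ∨ {a,b,g} = {a,b,f,g}
{} ∧ {b,g} = {}
{a,b,f,g} ∨ {} = {a,b,f,g}
{a,b,f,g} ∨ {b} = {a,b,f,g}
{a,b,f,g} ∧ {} = {}
{a,b,f,g} ∨ {} = {a,b,f,g}
{a,b,f,g} ∧ {a,b,f,g} = {a,b,f,g}
{a,f} ∧ {a,b,f,g} = {a,f}

{a,f}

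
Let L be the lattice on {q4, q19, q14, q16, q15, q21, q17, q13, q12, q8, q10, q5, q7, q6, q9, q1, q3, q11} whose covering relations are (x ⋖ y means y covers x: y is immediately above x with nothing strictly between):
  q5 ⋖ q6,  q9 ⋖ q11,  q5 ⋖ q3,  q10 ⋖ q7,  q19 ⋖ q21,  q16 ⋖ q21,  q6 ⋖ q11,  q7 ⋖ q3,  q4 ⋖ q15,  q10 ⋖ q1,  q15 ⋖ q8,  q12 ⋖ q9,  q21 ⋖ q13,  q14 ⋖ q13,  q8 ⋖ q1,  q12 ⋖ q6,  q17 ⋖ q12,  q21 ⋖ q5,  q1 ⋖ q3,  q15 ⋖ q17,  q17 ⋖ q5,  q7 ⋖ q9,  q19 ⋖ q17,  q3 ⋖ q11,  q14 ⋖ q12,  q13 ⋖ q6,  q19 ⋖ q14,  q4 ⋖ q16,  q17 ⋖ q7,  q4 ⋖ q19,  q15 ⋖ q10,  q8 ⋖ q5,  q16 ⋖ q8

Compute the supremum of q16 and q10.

q1

Common upper bounds of {q16, q10}: q1, q11, q3.
The least among these is q1.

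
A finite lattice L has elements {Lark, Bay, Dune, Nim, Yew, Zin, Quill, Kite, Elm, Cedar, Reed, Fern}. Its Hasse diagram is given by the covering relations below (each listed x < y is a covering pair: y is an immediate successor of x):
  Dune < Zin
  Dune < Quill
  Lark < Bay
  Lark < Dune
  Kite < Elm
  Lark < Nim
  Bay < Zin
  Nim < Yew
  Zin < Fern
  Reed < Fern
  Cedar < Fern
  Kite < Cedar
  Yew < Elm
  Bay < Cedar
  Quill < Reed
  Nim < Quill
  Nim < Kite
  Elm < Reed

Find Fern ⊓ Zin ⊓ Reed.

Dune

Common lower bounds of {Fern, Zin, Reed}: Dune, Lark.
The greatest among these is Dune.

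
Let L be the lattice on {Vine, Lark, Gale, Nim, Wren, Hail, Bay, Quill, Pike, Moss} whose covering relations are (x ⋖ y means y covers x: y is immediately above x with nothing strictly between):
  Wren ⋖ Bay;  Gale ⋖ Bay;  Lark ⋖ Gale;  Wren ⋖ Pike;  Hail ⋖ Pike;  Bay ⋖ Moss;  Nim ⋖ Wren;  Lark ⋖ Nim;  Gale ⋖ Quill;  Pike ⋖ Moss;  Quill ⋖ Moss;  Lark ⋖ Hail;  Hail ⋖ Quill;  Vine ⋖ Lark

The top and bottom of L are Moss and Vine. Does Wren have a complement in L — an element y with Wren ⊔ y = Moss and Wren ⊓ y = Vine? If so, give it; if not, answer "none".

none

For every candidate y, either Wren ∨ y ≠ Moss or Wren ∧ y ≠ Vine; no complement exists.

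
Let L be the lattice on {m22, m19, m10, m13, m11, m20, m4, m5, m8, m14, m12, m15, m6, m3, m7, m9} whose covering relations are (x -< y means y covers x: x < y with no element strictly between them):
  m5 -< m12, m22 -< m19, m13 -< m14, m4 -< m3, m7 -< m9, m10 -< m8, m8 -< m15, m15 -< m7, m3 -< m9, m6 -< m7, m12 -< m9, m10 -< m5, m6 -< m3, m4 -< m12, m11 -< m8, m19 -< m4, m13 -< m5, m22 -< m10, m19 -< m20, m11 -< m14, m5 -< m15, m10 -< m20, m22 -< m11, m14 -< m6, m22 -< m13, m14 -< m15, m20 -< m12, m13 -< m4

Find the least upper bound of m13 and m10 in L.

m5

Common upper bounds of {m13, m10}: m12, m15, m5, m7, m9.
The least among these is m5.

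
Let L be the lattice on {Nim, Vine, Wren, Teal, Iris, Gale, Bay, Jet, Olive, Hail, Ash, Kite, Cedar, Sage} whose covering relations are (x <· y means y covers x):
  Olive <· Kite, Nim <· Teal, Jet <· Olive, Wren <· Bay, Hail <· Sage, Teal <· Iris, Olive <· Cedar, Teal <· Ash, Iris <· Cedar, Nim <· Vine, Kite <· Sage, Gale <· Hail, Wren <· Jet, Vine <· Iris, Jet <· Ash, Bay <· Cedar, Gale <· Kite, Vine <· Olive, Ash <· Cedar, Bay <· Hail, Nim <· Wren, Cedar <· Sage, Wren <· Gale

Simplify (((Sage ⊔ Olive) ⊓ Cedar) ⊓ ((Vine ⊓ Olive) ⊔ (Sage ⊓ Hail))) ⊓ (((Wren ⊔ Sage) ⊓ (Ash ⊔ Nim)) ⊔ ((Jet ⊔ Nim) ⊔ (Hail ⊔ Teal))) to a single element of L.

Sage ∨ Olive = Sage
Sage ∧ Cedar = Cedar
Vine ∧ Olive = Vine
Sage ∧ Hail = Hail
Vine ∨ Hail = Sage
Cedar ∧ Sage = Cedar
Wren ∨ Sage = Sage
Ash ∨ Nim = Ash
Sage ∧ Ash = Ash
Jet ∨ Nim = Jet
Hail ∨ Teal = Sage
Jet ∨ Sage = Sage
Ash ∨ Sage = Sage
Cedar ∧ Sage = Cedar

Cedar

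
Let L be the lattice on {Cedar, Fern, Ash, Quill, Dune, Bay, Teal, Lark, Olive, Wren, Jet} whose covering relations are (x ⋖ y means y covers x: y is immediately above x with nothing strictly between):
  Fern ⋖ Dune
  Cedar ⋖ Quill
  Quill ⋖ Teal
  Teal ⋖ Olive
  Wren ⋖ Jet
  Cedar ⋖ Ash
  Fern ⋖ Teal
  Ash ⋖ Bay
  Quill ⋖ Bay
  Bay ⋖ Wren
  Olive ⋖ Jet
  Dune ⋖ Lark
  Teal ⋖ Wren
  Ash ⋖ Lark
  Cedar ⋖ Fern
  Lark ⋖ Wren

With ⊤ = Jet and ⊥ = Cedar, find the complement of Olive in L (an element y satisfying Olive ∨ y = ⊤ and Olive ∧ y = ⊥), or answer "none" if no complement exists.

Ash

Need y with Olive ∨ y = Jet and Olive ∧ y = Cedar.
Checking each element gives: Ash.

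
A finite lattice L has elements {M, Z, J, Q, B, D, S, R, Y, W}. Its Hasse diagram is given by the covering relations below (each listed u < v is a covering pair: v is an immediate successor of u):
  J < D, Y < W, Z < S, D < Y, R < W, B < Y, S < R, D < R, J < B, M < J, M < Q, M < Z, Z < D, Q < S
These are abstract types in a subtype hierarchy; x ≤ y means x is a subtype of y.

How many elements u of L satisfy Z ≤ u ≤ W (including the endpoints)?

The interval [Z, W] = {D, R, S, W, Y, Z}, which has 6 elements.

6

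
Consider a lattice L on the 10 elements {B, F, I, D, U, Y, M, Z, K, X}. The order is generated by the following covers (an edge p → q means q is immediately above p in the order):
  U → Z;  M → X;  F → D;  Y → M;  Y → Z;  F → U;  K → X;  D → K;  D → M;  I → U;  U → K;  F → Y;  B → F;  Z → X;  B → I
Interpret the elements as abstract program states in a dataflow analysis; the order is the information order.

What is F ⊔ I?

U

Common upper bounds of {F, I}: K, U, X, Z.
The least among these is U.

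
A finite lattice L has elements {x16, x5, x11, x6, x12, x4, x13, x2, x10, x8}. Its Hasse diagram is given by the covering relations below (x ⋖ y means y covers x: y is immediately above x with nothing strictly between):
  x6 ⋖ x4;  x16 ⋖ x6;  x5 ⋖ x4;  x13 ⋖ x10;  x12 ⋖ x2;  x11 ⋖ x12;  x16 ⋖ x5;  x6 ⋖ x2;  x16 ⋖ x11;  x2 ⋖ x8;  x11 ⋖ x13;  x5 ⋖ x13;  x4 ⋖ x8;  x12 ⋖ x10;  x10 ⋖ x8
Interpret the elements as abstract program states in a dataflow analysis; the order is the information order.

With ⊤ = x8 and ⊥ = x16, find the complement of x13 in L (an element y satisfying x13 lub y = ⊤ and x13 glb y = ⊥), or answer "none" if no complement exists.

x6

Need y with x13 ∨ y = x8 and x13 ∧ y = x16.
Checking each element gives: x6.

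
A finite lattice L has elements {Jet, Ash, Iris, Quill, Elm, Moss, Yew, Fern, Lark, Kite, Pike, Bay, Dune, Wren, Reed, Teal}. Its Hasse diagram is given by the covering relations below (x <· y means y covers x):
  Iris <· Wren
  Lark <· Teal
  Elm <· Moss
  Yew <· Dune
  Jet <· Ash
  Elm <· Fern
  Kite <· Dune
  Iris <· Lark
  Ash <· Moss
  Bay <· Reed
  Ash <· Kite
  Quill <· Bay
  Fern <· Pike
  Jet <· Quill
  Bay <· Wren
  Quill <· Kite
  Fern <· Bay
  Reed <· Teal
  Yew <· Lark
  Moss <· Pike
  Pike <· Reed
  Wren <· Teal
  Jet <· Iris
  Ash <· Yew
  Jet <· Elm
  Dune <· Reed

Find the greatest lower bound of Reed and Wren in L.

Common lower bounds of {Reed, Wren}: Bay, Elm, Fern, Jet, Quill.
The greatest among these is Bay.

Bay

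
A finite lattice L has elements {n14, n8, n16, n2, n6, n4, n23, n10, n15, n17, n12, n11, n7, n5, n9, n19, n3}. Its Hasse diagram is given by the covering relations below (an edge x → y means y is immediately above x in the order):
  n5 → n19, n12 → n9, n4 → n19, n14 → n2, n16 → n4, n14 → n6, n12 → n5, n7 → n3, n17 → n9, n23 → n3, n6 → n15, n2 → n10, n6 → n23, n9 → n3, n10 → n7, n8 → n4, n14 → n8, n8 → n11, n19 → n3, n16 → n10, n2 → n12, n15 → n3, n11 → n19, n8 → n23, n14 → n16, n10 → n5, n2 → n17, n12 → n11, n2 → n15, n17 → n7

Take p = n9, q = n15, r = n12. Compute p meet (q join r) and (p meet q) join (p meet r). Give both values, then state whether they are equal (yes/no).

q join r = n3, so p meet (q join r) = n9 meet n3 = n9.
p meet q = n2 and p meet r = n12, so (p meet q) join (p meet r) = n2 join n12 = n12.
Equal: no.

n9; n12; no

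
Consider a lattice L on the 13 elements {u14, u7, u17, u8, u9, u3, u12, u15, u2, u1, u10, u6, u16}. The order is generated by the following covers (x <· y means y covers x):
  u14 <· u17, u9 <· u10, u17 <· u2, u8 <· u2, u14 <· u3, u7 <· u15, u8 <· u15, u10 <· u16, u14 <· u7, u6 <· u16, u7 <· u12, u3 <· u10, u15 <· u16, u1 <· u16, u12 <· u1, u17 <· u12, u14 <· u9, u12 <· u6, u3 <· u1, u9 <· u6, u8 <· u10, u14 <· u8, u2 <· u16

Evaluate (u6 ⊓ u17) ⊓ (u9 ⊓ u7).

u14

u6 ∧ u17 = u17
u9 ∧ u7 = u14
u17 ∧ u14 = u14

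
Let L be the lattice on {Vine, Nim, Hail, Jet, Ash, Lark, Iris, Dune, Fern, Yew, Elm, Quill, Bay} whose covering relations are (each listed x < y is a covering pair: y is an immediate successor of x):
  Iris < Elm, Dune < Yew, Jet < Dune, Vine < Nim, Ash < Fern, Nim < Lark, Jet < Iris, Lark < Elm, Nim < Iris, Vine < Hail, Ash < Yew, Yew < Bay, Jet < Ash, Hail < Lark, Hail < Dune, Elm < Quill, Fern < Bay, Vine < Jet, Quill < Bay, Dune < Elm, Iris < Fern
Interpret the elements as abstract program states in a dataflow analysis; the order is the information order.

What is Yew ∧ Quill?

Dune

Common lower bounds of {Yew, Quill}: Dune, Hail, Jet, Vine.
The greatest among these is Dune.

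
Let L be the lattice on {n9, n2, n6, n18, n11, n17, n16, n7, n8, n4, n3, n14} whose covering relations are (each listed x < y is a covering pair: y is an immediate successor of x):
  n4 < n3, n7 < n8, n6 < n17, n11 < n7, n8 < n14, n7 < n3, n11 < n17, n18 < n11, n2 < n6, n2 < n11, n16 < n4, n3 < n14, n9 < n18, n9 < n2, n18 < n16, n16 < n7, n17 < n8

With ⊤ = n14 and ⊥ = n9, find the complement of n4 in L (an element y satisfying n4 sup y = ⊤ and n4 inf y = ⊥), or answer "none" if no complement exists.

n6

Need y with n4 ∨ y = n14 and n4 ∧ y = n9.
Checking each element gives: n6.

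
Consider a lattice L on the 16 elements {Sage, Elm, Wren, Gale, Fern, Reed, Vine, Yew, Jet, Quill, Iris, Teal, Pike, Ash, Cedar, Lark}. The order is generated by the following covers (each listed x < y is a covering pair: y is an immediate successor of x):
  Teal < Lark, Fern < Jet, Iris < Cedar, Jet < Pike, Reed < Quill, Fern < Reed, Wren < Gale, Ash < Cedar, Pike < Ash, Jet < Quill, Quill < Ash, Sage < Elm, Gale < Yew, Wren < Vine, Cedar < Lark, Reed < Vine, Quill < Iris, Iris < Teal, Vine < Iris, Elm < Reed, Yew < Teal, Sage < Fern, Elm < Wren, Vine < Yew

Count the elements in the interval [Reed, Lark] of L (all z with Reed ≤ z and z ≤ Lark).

9

The interval [Reed, Lark] = {Ash, Cedar, Iris, Lark, Quill, Reed, Teal, Vine, Yew}, which has 9 elements.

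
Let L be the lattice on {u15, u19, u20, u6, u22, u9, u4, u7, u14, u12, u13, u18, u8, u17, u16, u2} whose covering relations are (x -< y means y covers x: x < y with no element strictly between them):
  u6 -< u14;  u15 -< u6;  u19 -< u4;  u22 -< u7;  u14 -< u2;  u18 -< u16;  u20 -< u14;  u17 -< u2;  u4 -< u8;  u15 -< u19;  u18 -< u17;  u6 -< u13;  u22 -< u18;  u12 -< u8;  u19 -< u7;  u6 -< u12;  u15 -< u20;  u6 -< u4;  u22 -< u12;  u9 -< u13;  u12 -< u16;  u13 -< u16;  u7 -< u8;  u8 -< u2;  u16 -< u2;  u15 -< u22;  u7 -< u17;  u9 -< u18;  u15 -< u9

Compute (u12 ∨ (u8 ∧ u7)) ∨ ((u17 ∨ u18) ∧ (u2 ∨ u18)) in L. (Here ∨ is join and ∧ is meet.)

u2

u8 ∧ u7 = u7
u12 ∨ u7 = u8
u17 ∨ u18 = u17
u2 ∨ u18 = u2
u17 ∧ u2 = u17
u8 ∨ u17 = u2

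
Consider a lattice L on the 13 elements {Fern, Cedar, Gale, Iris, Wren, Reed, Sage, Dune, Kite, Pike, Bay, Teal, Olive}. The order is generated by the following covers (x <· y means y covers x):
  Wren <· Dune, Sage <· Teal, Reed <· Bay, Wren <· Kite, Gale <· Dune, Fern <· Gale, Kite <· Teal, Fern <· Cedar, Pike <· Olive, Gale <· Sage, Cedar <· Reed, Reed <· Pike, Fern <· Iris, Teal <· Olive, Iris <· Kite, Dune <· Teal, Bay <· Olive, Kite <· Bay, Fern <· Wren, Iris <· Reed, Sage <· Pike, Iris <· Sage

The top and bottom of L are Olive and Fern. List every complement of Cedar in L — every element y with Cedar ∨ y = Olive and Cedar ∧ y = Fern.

Need y with Cedar ∨ y = Olive and Cedar ∧ y = Fern.
Checking each element gives: Dune, Teal.

Dune, Teal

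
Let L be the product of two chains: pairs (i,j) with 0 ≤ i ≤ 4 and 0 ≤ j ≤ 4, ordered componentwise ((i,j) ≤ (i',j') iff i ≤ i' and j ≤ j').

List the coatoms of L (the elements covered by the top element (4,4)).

The coatoms are exactly the elements covered by (4,4): (3,4), (4,3).

(3,4), (4,3)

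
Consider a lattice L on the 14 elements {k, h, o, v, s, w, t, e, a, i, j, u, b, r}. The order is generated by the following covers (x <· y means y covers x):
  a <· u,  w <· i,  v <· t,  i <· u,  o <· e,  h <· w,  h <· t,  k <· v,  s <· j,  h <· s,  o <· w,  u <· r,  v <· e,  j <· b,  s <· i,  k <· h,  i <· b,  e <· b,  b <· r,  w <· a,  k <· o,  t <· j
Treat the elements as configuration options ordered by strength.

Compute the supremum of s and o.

i

Common upper bounds of {s, o}: b, i, r, u.
The least among these is i.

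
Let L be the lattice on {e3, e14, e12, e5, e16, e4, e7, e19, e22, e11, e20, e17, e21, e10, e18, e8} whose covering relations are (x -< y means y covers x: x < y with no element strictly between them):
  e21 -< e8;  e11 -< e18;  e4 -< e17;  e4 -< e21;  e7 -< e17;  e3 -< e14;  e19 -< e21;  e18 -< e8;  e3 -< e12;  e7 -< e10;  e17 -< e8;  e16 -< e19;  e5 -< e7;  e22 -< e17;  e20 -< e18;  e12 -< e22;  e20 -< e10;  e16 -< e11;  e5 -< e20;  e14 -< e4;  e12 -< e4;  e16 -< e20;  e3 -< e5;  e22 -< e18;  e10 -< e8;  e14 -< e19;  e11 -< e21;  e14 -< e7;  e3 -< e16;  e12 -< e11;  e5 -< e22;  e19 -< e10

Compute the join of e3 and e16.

e16

Common upper bounds of {e3, e16}: e10, e11, e16, e18, e19, e20, e21, e8.
The least among these is e16.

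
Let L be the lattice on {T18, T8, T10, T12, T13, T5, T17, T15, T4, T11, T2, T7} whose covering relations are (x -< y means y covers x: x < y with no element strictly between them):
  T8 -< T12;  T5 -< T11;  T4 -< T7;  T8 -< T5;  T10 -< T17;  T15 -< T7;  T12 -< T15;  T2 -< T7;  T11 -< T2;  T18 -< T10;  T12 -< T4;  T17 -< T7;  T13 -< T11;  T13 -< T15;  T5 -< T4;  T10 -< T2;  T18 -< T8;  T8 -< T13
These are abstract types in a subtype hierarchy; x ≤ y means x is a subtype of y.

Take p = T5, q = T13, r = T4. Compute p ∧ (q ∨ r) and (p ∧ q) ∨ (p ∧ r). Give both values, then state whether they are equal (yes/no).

T5; T5; yes

q ∨ r = T7, so p ∧ (q ∨ r) = T5 ∧ T7 = T5.
p ∧ q = T8 and p ∧ r = T5, so (p ∧ q) ∨ (p ∧ r) = T8 ∨ T5 = T5.
Equal: yes.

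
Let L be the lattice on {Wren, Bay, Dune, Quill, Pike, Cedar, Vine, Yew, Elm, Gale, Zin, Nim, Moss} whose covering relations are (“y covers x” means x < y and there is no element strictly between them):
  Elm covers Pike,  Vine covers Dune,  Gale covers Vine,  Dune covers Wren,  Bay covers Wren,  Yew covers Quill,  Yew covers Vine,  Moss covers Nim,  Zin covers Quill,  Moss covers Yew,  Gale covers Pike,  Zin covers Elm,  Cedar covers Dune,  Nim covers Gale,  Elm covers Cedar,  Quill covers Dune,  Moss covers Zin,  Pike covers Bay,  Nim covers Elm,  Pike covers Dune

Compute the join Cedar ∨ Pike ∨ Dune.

Elm

Common upper bounds of {Cedar, Pike, Dune}: Elm, Moss, Nim, Zin.
The least among these is Elm.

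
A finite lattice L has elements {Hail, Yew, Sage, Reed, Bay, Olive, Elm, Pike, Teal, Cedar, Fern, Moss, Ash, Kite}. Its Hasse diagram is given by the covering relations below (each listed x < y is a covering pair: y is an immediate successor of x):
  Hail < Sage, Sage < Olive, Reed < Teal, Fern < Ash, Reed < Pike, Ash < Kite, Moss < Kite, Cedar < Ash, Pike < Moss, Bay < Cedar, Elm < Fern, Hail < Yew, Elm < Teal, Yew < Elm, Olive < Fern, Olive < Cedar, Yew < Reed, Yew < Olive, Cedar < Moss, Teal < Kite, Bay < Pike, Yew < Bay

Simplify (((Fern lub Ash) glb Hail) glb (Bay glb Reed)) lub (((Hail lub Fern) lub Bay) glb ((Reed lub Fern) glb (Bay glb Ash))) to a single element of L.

Fern ∨ Ash = Ash
Ash ∧ Hail = Hail
Bay ∧ Reed = Yew
Hail ∧ Yew = Hail
Hail ∨ Fern = Fern
Fern ∨ Bay = Ash
Reed ∨ Fern = Kite
Bay ∧ Ash = Bay
Kite ∧ Bay = Bay
Ash ∧ Bay = Bay
Hail ∨ Bay = Bay

Bay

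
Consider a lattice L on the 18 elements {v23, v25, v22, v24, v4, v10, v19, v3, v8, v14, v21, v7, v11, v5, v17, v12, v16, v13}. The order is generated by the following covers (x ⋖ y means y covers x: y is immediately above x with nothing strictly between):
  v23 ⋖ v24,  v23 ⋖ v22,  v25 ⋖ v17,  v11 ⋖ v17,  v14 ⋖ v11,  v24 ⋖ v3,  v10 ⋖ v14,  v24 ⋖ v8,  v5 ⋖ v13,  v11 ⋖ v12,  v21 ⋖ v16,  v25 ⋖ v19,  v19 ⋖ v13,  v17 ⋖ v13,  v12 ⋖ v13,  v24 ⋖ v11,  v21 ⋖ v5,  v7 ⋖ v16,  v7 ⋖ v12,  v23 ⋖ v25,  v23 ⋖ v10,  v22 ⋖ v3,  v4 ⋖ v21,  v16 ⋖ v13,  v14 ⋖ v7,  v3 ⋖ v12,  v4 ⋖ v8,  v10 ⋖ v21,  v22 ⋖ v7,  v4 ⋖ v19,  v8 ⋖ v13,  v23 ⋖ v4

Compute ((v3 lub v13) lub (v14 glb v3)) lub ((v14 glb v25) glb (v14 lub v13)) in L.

v13

v3 ∨ v13 = v13
v14 ∧ v3 = v23
v13 ∨ v23 = v13
v14 ∧ v25 = v23
v14 ∨ v13 = v13
v23 ∧ v13 = v23
v13 ∨ v23 = v13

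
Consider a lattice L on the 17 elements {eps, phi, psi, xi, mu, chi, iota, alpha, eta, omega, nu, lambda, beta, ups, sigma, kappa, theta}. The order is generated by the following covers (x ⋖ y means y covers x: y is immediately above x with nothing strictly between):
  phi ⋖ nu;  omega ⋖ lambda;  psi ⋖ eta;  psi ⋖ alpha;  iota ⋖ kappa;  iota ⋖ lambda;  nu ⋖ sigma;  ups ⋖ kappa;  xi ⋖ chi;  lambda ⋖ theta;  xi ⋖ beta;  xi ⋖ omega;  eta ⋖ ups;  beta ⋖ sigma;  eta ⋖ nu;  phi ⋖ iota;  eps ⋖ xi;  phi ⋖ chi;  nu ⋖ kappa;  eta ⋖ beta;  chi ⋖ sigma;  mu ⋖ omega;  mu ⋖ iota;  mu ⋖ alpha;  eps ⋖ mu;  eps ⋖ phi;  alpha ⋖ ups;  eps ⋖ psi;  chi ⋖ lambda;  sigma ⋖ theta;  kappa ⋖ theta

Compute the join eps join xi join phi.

chi

Common upper bounds of {eps, xi, phi}: chi, lambda, sigma, theta.
The least among these is chi.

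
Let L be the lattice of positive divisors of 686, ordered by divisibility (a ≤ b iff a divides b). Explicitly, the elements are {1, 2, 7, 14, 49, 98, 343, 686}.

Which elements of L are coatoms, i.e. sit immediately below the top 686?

343, 98

The coatoms are exactly the elements covered by 686: 343, 98.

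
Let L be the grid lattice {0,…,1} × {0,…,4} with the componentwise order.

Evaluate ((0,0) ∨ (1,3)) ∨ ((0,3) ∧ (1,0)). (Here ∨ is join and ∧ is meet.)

(0,0) ∨ (1,3) = (1,3)
(0,3) ∧ (1,0) = (0,0)
(1,3) ∨ (0,0) = (1,3)

(1,3)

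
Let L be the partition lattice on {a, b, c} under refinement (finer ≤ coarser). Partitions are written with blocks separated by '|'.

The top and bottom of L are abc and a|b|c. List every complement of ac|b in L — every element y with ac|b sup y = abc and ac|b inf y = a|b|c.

ab|c, a|bc

Need y with ac|b ∨ y = abc and ac|b ∧ y = a|b|c.
Checking each element gives: ab|c, a|bc.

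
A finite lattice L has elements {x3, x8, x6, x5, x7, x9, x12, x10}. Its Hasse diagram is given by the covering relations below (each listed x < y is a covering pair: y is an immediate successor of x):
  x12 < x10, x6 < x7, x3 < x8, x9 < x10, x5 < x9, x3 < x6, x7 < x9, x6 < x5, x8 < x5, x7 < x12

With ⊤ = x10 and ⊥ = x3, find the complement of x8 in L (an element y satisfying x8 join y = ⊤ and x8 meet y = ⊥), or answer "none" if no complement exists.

Need y with x8 ∨ y = x10 and x8 ∧ y = x3.
Checking each element gives: x12.

x12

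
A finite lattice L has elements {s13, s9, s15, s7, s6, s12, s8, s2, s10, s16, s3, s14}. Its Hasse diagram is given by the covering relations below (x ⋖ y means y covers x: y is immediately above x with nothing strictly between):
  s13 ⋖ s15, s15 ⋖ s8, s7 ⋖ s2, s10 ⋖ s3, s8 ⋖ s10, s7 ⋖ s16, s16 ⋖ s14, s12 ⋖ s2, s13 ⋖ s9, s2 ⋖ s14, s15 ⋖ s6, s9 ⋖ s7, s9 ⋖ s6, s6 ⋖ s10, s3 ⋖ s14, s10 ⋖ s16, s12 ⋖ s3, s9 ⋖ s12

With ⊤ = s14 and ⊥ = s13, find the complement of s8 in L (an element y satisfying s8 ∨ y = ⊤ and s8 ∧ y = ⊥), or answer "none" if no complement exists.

s2

Need y with s8 ∨ y = s14 and s8 ∧ y = s13.
Checking each element gives: s2.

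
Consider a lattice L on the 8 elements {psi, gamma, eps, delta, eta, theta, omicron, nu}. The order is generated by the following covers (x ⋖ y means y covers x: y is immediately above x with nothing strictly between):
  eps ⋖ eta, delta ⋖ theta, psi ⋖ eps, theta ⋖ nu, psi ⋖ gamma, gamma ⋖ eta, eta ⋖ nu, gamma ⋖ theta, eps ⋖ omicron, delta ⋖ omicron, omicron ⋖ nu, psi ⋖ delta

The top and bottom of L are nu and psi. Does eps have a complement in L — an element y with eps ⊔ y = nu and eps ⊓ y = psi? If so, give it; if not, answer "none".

theta

Need y with eps ∨ y = nu and eps ∧ y = psi.
Checking each element gives: theta.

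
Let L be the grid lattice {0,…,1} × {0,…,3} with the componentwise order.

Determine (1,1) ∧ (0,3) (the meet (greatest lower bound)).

(0,1)

In a product of chains, the meet is componentwise min, giving (0,1).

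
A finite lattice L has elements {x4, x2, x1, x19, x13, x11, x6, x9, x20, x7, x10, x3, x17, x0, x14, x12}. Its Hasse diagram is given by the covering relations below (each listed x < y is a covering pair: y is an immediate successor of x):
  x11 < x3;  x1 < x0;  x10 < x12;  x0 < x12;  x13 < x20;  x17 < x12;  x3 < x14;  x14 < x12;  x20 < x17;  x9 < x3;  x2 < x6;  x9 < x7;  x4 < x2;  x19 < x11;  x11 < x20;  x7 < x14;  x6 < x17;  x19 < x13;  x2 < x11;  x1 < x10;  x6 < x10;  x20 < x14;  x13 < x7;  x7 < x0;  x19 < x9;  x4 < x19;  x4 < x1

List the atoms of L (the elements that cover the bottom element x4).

The atoms are exactly the elements that cover x4: x1, x19, x2.

x1, x19, x2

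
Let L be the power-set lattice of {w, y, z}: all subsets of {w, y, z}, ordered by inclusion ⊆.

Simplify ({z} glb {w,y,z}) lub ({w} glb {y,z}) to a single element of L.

{z} ∧ {w,y,z} = {z}
{w} ∧ {y,z} = {}
{z} ∨ {} = {z}

{z}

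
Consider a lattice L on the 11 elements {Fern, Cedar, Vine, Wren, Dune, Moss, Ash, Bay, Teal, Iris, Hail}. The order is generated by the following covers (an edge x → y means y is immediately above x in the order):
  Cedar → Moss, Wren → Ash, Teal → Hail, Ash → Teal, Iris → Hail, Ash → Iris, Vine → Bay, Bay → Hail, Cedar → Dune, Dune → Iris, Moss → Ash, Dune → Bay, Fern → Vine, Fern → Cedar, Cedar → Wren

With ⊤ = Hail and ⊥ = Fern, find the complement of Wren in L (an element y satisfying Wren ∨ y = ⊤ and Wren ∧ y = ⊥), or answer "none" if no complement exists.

Vine

Need y with Wren ∨ y = Hail and Wren ∧ y = Fern.
Checking each element gives: Vine.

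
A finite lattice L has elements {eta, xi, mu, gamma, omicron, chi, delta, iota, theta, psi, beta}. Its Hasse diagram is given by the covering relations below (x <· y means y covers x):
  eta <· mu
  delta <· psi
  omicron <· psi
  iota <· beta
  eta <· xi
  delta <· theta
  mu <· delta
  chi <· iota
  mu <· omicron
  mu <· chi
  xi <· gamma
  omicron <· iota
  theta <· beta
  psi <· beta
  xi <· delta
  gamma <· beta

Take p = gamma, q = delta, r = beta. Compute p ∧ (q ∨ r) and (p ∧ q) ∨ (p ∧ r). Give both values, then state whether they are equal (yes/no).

gamma; gamma; yes

q ∨ r = beta, so p ∧ (q ∨ r) = gamma ∧ beta = gamma.
p ∧ q = xi and p ∧ r = gamma, so (p ∧ q) ∨ (p ∧ r) = xi ∨ gamma = gamma.
Equal: yes.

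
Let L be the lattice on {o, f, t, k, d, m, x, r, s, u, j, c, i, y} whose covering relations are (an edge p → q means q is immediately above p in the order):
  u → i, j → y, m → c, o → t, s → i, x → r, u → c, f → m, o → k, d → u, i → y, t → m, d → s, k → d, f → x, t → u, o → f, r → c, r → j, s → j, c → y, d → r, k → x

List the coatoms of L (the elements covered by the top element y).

c, i, j

The coatoms are exactly the elements covered by y: c, i, j.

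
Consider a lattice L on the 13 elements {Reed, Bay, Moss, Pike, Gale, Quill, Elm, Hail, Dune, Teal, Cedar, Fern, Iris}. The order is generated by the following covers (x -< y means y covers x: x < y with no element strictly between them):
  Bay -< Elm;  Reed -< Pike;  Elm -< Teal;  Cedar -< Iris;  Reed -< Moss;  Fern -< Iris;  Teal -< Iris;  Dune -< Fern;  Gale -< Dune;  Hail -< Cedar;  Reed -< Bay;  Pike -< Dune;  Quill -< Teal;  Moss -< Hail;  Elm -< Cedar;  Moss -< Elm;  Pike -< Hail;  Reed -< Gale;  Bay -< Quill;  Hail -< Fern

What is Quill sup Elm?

Teal

Common upper bounds of {Quill, Elm}: Iris, Teal.
The least among these is Teal.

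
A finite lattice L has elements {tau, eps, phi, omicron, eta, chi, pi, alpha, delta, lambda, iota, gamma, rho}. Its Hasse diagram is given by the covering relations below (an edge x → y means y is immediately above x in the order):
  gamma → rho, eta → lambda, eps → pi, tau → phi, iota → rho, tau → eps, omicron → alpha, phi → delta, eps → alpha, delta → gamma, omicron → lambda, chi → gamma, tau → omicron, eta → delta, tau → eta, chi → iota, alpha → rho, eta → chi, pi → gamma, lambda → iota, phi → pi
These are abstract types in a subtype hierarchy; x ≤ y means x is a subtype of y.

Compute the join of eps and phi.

pi

Common upper bounds of {eps, phi}: gamma, pi, rho.
The least among these is pi.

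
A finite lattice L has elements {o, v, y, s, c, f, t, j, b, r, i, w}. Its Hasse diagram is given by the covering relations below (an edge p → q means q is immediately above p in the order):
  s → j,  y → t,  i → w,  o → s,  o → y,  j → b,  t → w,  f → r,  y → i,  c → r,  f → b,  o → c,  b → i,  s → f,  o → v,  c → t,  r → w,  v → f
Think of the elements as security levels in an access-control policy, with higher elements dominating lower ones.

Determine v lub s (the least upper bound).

Common upper bounds of {v, s}: b, f, i, r, w.
The least among these is f.

f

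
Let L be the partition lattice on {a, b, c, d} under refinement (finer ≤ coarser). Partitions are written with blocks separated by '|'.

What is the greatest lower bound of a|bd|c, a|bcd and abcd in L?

a|bd|c

Common lower bounds of {a|bd|c, a|bcd, abcd}: a|bd|c, a|b|c|d.
The greatest among these is a|bd|c.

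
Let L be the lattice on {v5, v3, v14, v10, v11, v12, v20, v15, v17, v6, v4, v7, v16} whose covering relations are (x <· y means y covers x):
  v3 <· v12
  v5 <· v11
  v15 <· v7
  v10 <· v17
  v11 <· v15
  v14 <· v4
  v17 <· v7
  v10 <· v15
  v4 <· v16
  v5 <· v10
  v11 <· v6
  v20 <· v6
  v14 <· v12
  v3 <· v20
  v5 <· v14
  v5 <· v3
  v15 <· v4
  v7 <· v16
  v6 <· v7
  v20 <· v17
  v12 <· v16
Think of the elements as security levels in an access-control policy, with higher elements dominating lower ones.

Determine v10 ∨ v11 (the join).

Common upper bounds of {v10, v11}: v15, v16, v4, v7.
The least among these is v15.

v15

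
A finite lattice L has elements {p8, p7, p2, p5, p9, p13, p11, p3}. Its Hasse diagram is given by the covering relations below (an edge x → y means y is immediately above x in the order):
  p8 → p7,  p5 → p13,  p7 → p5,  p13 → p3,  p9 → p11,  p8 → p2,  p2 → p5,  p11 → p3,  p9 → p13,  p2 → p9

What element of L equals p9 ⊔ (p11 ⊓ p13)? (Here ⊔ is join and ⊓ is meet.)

p9

p11 ∧ p13 = p9
p9 ∨ p9 = p9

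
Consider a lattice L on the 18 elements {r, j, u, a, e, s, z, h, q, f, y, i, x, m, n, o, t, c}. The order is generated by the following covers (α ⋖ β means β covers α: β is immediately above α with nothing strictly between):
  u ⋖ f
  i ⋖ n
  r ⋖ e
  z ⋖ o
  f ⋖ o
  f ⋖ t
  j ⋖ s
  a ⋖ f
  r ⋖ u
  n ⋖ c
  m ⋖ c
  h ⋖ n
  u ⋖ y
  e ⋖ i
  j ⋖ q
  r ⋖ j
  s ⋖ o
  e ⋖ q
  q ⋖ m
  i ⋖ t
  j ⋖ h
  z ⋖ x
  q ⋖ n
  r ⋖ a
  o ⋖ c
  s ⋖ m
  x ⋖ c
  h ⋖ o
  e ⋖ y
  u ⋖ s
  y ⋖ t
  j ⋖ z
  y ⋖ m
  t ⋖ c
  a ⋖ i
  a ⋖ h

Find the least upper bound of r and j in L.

Common upper bounds of {r, j}: c, h, j, m, n, o, q, s, x, z.
The least among these is j.

j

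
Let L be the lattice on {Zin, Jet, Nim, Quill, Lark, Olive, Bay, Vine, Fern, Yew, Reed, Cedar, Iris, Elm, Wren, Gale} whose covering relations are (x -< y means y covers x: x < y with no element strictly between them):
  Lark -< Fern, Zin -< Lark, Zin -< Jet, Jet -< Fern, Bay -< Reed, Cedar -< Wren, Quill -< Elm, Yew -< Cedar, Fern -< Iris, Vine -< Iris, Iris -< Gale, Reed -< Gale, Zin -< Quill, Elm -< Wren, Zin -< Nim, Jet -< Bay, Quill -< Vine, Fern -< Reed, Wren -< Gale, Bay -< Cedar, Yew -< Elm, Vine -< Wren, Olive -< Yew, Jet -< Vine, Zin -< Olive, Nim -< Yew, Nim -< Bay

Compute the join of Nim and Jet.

Bay

Common upper bounds of {Nim, Jet}: Bay, Cedar, Gale, Reed, Wren.
The least among these is Bay.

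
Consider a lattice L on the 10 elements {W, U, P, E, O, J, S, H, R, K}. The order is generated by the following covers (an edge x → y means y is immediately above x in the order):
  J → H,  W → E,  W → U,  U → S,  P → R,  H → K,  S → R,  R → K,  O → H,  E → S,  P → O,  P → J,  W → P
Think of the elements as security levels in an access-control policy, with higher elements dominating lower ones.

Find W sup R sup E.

R

Common upper bounds of {W, R, E}: K, R.
The least among these is R.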